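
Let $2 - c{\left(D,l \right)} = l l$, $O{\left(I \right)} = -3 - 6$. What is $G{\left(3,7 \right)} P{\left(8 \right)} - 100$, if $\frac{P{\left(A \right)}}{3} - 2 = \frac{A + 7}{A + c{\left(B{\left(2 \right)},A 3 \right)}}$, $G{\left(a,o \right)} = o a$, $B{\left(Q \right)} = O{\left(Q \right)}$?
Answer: $\frac{13771}{566} \approx 24.33$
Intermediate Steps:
$O{\left(I \right)} = -9$ ($O{\left(I \right)} = -3 - 6 = -9$)
$B{\left(Q \right)} = -9$
$G{\left(a,o \right)} = a o$
$c{\left(D,l \right)} = 2 - l^{2}$ ($c{\left(D,l \right)} = 2 - l l = 2 - l^{2}$)
$P{\left(A \right)} = 6 + \frac{3 \left(7 + A\right)}{2 + A - 9 A^{2}}$ ($P{\left(A \right)} = 6 + 3 \frac{A + 7}{A - \left(-2 + \left(A 3\right)^{2}\right)} = 6 + 3 \frac{7 + A}{A - \left(-2 + \left(3 A\right)^{2}\right)} = 6 + 3 \frac{7 + A}{A - \left(-2 + 9 A^{2}\right)} = 6 + 3 \frac{7 + A}{2 + A - 9 A^{2}} = 6 + \frac{3 \left(7 + A\right)}{2 + A - 9 A^{2}}$)
$G{\left(3,7 \right)} P{\left(8 \right)} - 100 = 3 \cdot 7 \frac{3 \left(11 - 18 \cdot 8^{2} + 3 \cdot 8\right)}{2 + 8 - 9 \cdot 8^{2}} - 100 = 21 \frac{3 \left(11 - 1152 + 24\right)}{2 + 8 - 576} - 100 = 21 \cdot 3 \frac{1}{-566} \left(-1117\right) - 100 = 21 \cdot 3 \left(- \frac{1}{566}\right) \left(-1117\right) - 100 = 21 \cdot \frac{3351}{566} - 100 = \frac{70371}{566} - 100 = \frac{13771}{566}$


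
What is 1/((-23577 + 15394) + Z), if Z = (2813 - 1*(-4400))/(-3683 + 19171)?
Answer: -15488/126731091 ≈ -0.00012221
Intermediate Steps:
Z = 7213/15488 (Z = (2813 + 4400)/15488 = 7213*(1/15488) = 7213/15488 ≈ 0.46572)
1/((-23577 + 15394) + Z) = 1/((-23577 + 15394) + 7213/15488) = 1/(-8183 + 7213/15488) = 1/(-126731091/15488) = -15488/126731091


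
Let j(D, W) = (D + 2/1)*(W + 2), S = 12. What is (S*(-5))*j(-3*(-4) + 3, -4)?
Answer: 2040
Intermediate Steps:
j(D, W) = (2 + D)*(2 + W) (j(D, W) = (D + 2*1)*(2 + W) = (D + 2)*(2 + W) = (2 + D)*(2 + W))
(S*(-5))*j(-3*(-4) + 3, -4) = (12*(-5))*(4 + 2*(-3*(-4) + 3) + 2*(-4) + (-3*(-4) + 3)*(-4)) = -60*(4 + 2*(12 + 3) - 8 + (12 + 3)*(-4)) = -60*(4 + 2*15 - 8 + 15*(-4)) = -60*(4 + 30 - 8 - 60) = -60*(-34) = 2040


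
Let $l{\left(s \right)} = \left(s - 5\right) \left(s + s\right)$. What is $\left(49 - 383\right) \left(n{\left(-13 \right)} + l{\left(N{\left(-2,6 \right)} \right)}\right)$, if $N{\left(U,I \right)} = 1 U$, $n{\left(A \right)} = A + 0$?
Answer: $-5010$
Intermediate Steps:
$n{\left(A \right)} = A$
$N{\left(U,I \right)} = U$
$l{\left(s \right)} = 2 s \left(-5 + s\right)$ ($l{\left(s \right)} = \left(s - 5\right) 2 s = \left(-5 + s\right) 2 s = 2 s \left(-5 + s\right)$)
$\left(49 - 383\right) \left(n{\left(-13 \right)} + l{\left(N{\left(-2,6 \right)} \right)}\right) = \left(49 - 383\right) \left(-13 + 2 \left(-2\right) \left(-5 - 2\right)\right) = - 334 \left(-13 + 2 \left(-2\right) \left(-7\right)\right) = - 334 \left(-13 + 28\right) = \left(-334\right) 15 = -5010$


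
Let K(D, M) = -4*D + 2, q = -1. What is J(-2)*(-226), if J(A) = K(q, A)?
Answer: -1356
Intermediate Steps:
K(D, M) = 2 - 4*D
J(A) = 6 (J(A) = 2 - 4*(-1) = 2 + 4 = 6)
J(-2)*(-226) = 6*(-226) = -1356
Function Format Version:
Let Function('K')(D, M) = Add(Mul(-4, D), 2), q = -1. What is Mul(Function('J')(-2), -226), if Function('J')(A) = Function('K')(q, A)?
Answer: -1356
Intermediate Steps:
Function('K')(D, M) = Add(2, Mul(-4, D))
Function('J')(A) = 6 (Function('J')(A) = Add(2, Mul(-4, -1)) = Add(2, 4) = 6)
Mul(Function('J')(-2), -226) = Mul(6, -226) = -1356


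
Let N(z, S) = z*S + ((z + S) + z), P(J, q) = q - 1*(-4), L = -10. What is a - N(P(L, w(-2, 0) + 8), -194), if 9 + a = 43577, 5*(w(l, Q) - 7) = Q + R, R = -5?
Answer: 47218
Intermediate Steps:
w(l, Q) = 6 + Q/5 (w(l, Q) = 7 + (Q - 5)/5 = 7 + (-5 + Q)/5 = 7 + (-1 + Q/5) = 6 + Q/5)
P(J, q) = 4 + q (P(J, q) = q + 4 = 4 + q)
a = 43568 (a = -9 + 43577 = 43568)
N(z, S) = S + 2*z + S*z (N(z, S) = S*z + ((S + z) + z) = S*z + (S + 2*z) = S + 2*z + S*z)
a - N(P(L, w(-2, 0) + 8), -194) = 43568 - (-194 + 2*(4 + ((6 + (⅕)*0) + 8)) - 194*(4 + ((6 + (⅕)*0) + 8))) = 43568 - (-194 + 2*(4 + ((6 + 0) + 8)) - 194*(4 + ((6 + 0) + 8))) = 43568 - (-194 + 2*(4 + (6 + 8)) - 194*(4 + (6 + 8))) = 43568 - (-194 + 2*(4 + 14) - 194*(4 + 14)) = 43568 - (-194 + 2*18 - 194*18) = 43568 - (-194 + 36 - 3492) = 43568 - 1*(-3650) = 43568 + 3650 = 47218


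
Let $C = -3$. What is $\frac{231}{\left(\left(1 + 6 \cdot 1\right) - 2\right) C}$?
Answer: $- \frac{77}{5} \approx -15.4$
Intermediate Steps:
$\frac{231}{\left(\left(1 + 6 \cdot 1\right) - 2\right) C} = \frac{231}{\left(\left(1 + 6 \cdot 1\right) - 2\right) \left(-3\right)} = \frac{231}{\left(\left(1 + 6\right) - 2\right) \left(-3\right)} = \frac{231}{\left(7 - 2\right) \left(-3\right)} = \frac{231}{5 \left(-3\right)} = \frac{231}{-15} = 231 \left(- \frac{1}{15}\right) = - \frac{77}{5}$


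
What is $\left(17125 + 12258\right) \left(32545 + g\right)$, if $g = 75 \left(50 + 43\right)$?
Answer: $1161216160$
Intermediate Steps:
$g = 6975$ ($g = 75 \cdot 93 = 6975$)
$\left(17125 + 12258\right) \left(32545 + g\right) = \left(17125 + 12258\right) \left(32545 + 6975\right) = 29383 \cdot 39520 = 1161216160$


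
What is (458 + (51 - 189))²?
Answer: 102400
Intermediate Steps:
(458 + (51 - 189))² = (458 - 138)² = 320² = 102400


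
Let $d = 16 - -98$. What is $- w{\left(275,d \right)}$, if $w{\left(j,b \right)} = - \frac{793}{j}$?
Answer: $\frac{793}{275} \approx 2.8836$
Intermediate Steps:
$d = 114$ ($d = 16 + 98 = 114$)
$- w{\left(275,d \right)} = - \frac{-793}{275} = \left(-1\right) \left(- \frac{793}{275}\right) = \frac{793}{275}$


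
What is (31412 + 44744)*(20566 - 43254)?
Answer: -1727827328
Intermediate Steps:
(31412 + 44744)*(20566 - 43254) = 76156*(-22688) = -1727827328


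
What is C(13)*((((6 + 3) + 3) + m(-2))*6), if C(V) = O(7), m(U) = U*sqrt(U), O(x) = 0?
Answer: 0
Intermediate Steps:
m(U) = U**(3/2)
C(V) = 0
C(13)*((((6 + 3) + 3) + m(-2))*6) = 0*((((6 + 3) + 3) + (-2)**(3/2))*6) = 0*(((9 + 3) - 2*I*sqrt(2))*6) = 0*((12 - 2*I*sqrt(2))*6) = 0*(72 - 12*I*sqrt(2)) = 0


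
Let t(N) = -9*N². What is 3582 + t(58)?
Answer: -26694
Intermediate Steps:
3582 + t(58) = 3582 - 9*58² = 3582 - 9*3364 = 3582 - 30276 = -26694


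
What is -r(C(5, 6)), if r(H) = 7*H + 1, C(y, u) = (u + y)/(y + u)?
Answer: -8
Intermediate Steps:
C(y, u) = 1 (C(y, u) = (u + y)/(u + y) = 1)
r(H) = 1 + 7*H
-r(C(5, 6)) = -(1 + 7*1) = -(1 + 7) = -1*8 = -8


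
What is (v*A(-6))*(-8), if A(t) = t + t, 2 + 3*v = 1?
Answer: -32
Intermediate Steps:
v = -⅓ (v = -⅔ + (⅓)*1 = -⅔ + ⅓ = -⅓ ≈ -0.33333)
A(t) = 2*t
(v*A(-6))*(-8) = -2*(-6)/3*(-8) = -⅓*(-12)*(-8) = 4*(-8) = -32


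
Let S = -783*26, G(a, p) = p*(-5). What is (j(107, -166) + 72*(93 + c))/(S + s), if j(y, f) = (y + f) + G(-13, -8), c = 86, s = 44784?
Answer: 12869/24426 ≈ 0.52686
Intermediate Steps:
G(a, p) = -5*p
j(y, f) = 40 + f + y (j(y, f) = (y + f) - 5*(-8) = (f + y) + 40 = 40 + f + y)
S = -20358
(j(107, -166) + 72*(93 + c))/(S + s) = ((40 - 166 + 107) + 72*(93 + 86))/(-20358 + 44784) = (-19 + 72*179)/24426 = (-19 + 12888)*(1/24426) = 12869*(1/24426) = 12869/24426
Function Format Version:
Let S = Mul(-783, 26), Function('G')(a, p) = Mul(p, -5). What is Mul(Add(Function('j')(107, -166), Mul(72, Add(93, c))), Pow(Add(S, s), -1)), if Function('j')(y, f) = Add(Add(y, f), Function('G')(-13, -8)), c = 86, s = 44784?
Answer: Rational(12869, 24426) ≈ 0.52686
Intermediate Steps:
Function('G')(a, p) = Mul(-5, p)
Function('j')(y, f) = Add(40, f, y) (Function('j')(y, f) = Add(Add(y, f), Mul(-5, -8)) = Add(Add(f, y), 40) = Add(40, f, y))
S = -20358
Mul(Add(Function('j')(107, -166), Mul(72, Add(93, c))), Pow(Add(S, s), -1)) = Mul(Add(Add(40, -166, 107), Mul(72, Add(93, 86))), Pow(Add(-20358, 44784), -1)) = Mul(Add(-19, Mul(72, 179)), Pow(24426, -1)) = Mul(Add(-19, 12888), Rational(1, 24426)) = Mul(12869, Rational(1, 24426)) = Rational(12869, 24426)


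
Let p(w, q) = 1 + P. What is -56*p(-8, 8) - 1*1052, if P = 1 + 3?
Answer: -1332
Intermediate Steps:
P = 4
p(w, q) = 5 (p(w, q) = 1 + 4 = 5)
-56*p(-8, 8) - 1*1052 = -56*5 - 1*1052 = -280 - 1052 = -1332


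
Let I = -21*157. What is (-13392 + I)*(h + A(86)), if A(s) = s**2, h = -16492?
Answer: 151803144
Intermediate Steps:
I = -3297
(-13392 + I)*(h + A(86)) = (-13392 - 3297)*(-16492 + 86**2) = -16689*(-16492 + 7396) = -16689*(-9096) = 151803144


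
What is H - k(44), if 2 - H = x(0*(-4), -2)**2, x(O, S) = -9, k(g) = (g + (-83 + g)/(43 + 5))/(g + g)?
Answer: -111923/1408 ≈ -79.491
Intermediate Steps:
k(g) = (-83/48 + 49*g/48)/(2*g) (k(g) = (g + (-83 + g)/48)/((2*g)) = (g + (-83 + g)*(1/48))*(1/(2*g)) = (g + (-83/48 + g/48))*(1/(2*g)) = (-83/48 + 49*g/48)*(1/(2*g)) = (-83/48 + 49*g/48)/(2*g))
H = -79 (H = 2 - 1*(-9)**2 = 2 - 1*81 = 2 - 81 = -79)
H - k(44) = -79 - (-83 + 49*44)/(96*44) = -79 - (-83 + 2156)/(96*44) = -79 - 2073/(96*44) = -79 - 1*691/1408 = -79 - 691/1408 = -111923/1408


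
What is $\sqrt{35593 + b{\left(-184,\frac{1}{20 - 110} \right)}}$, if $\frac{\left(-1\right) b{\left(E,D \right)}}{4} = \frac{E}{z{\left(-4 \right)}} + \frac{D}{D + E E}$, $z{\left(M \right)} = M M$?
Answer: $\frac{5 \sqrt{13235535791838763}}{3047039} \approx 188.78$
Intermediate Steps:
$z{\left(M \right)} = M^{2}$
$b{\left(E,D \right)} = - \frac{E}{4} - \frac{4 D}{D + E^{2}}$ ($b{\left(E,D \right)} = - 4 \left(\frac{E}{\left(-4\right)^{2}} + \frac{D}{D + E E}\right) = - 4 \left(\frac{E}{16} + \frac{D}{D + E^{2}}\right) = - \frac{E}{4} - \frac{4 D}{D + E^{2}}$)
$\sqrt{35593 + b{\left(-184,\frac{1}{20 - 110} \right)}} = \sqrt{35593 + \frac{- \left(-184\right)^{3} - \frac{16}{20 - 110} - \frac{1}{20 - 110} \left(-184\right)}{4 \left(\frac{1}{20 - 110} + \left(-184\right)^{2}\right)}} = \sqrt{35593 + \frac{\left(-1\right) \left(-6229504\right) - \frac{16}{-90} - \frac{1}{-90} \left(-184\right)}{4 \left(\frac{1}{-90} + 33856\right)}} = \sqrt{35593 + \frac{6229504 - - \frac{8}{45} - \left(- \frac{1}{90}\right) \left(-184\right)}{4 \left(- \frac{1}{90} + 33856\right)}} = \sqrt{35593 + \frac{6229504 + \frac{8}{45} - \frac{92}{45}}{4 \cdot \frac{3047039}{90}}} = \sqrt{35593 + \frac{1}{4} \cdot \frac{90}{3047039} \cdot \frac{93442532}{15}} = \sqrt{35593 + \frac{140163798}{3047039}} = \sqrt{\frac{108593422925}{3047039}} = \frac{5 \sqrt{13235535791838763}}{3047039}$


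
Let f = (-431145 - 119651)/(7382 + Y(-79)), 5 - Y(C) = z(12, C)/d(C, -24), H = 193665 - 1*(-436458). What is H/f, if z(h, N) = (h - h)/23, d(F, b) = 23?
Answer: -4654718601/550796 ≈ -8450.9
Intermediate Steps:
H = 630123 (H = 193665 + 436458 = 630123)
z(h, N) = 0 (z(h, N) = 0*(1/23) = 0)
Y(C) = 5 (Y(C) = 5 - 0/23 = 5 - 1*0 = 5 + 0 = 5)
f = -550796/7387 (f = (-431145 - 119651)/(7382 + 5) = -550796/7387 ≈ -74.563)
H/f = 630123/(-550796/7387) = 630123*(-7387/550796) = -4654718601/550796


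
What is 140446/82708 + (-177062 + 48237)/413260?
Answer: 2369292793/1708995404 ≈ 1.3864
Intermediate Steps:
140446/82708 + (-177062 + 48237)/413260 = 140446*(1/82708) - 128825*1/413260 = 70223/41354 - 25765/82652 = 2369292793/1708995404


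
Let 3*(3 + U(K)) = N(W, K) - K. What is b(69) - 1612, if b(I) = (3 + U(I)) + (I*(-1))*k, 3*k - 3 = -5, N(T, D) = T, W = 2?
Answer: -4765/3 ≈ -1588.3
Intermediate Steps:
k = -⅔ (k = 1 + (⅓)*(-5) = 1 - 5/3 = -⅔ ≈ -0.66667)
U(K) = -7/3 - K/3 (U(K) = -3 + (2 - K)/3 = -3 + (⅔ - K/3) = -7/3 - K/3)
b(I) = ⅔ + I/3 (b(I) = (3 + (-7/3 - I/3)) + (I*(-1))*(-⅔) = (⅔ - I/3) - I*(-⅔) = (⅔ - I/3) + 2*I/3 = ⅔ + I/3)
b(69) - 1612 = (⅔ + (⅓)*69) - 1612 = (⅔ + 23) - 1612 = 71/3 - 1612 = -4765/3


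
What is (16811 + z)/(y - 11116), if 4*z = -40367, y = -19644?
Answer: -26877/123040 ≈ -0.21844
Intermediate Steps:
z = -40367/4 (z = (¼)*(-40367) = -40367/4 ≈ -10092.)
(16811 + z)/(y - 11116) = (16811 - 40367/4)/(-19644 - 11116) = (26877/4)/(-30760) = (26877/4)*(-1/30760) = -26877/123040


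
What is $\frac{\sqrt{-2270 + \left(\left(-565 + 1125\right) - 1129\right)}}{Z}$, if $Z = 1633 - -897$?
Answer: $\frac{i \sqrt{2839}}{2530} \approx 0.02106 i$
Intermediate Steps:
$Z = 2530$ ($Z = 1633 + 897 = 2530$)
$\frac{\sqrt{-2270 + \left(\left(-565 + 1125\right) - 1129\right)}}{Z} = \frac{\sqrt{-2270 + \left(\left(-565 + 1125\right) - 1129\right)}}{2530} = \sqrt{-2270 + \left(560 - 1129\right)} \frac{1}{2530} = \sqrt{-2270 - 569} \cdot \frac{1}{2530} = \sqrt{-2839} \cdot \frac{1}{2530} = i \sqrt{2839} \cdot \frac{1}{2530} = \frac{i \sqrt{2839}}{2530}$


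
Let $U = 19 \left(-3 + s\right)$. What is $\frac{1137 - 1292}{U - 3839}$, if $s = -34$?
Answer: $\frac{155}{4542} \approx 0.034126$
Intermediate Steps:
$U = -703$ ($U = 19 \left(-3 - 34\right) = 19 \left(-37\right) = -703$)
$\frac{1137 - 1292}{U - 3839} = \frac{1137 - 1292}{-703 - 3839} = - \frac{155}{-4542} = \left(-155\right) \left(- \frac{1}{4542}\right) = \frac{155}{4542}$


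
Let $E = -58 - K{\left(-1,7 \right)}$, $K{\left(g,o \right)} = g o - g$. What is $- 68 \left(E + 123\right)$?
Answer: $-4828$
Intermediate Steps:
$K{\left(g,o \right)} = - g + g o$
$E = -52$ ($E = -58 - - (-1 + 7) = -58 - \left(-1\right) 6 = -58 - -6 = -58 + 6 = -52$)
$- 68 \left(E + 123\right) = - 68 \left(-52 + 123\right) = \left(-68\right) 71 = -4828$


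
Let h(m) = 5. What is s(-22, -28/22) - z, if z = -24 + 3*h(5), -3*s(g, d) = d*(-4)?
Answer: 241/33 ≈ 7.3030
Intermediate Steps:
s(g, d) = 4*d/3 (s(g, d) = -d*(-4)/3 = -(-4)*d/3 = 4*d/3)
z = -9 (z = -24 + 3*5 = -24 + 15 = -9)
s(-22, -28/22) - z = 4*(-28/22)/3 - 1*(-9) = 4*(-28*1/22)/3 + 9 = (4/3)*(-14/11) + 9 = -56/33 + 9 = 241/33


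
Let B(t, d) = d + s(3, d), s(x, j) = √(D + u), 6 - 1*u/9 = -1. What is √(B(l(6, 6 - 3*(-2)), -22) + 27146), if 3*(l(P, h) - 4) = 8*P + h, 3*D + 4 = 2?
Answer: √(244116 + 3*√561)/3 ≈ 164.72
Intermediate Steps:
D = -⅔ (D = -4/3 + (⅓)*2 = -4/3 + ⅔ = -⅔ ≈ -0.66667)
l(P, h) = 4 + h/3 + 8*P/3 (l(P, h) = 4 + (8*P + h)/3 = 4 + (h + 8*P)/3 = 4 + (h/3 + 8*P/3) = 4 + h/3 + 8*P/3)
u = 63 (u = 54 - 9*(-1) = 54 + 9 = 63)
s(x, j) = √561/3 (s(x, j) = √(-⅔ + 63) = √(187/3) = √561/3)
B(t, d) = d + √561/3
√(B(l(6, 6 - 3*(-2)), -22) + 27146) = √((-22 + √561/3) + 27146) = √(27124 + √561/3)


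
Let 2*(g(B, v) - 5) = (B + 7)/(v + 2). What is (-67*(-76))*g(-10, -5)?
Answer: 28006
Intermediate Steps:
g(B, v) = 5 + (7 + B)/(2*(2 + v)) (g(B, v) = 5 + ((B + 7)/(v + 2))/2 = 5 + ((7 + B)/(2 + v))/2 = 5 + (7 + B)/(2*(2 + v)))
(-67*(-76))*g(-10, -5) = (-67*(-76))*((27 - 10 + 10*(-5))/(2*(2 - 5))) = 5092*((½)*(27 - 10 - 50)/(-3)) = 5092*((½)*(-⅓)*(-33)) = 5092*(11/2) = 28006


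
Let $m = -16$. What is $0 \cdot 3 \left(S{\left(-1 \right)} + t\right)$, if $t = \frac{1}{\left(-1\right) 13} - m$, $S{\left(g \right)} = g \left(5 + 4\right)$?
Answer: $0$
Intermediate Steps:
$S{\left(g \right)} = 9 g$ ($S{\left(g \right)} = g 9 = 9 g$)
$t = \frac{207}{13}$ ($t = \frac{1}{\left(-1\right) 13} - -16 = \frac{1}{-13} + 16 = - \frac{1}{13} + 16 = \frac{207}{13} \approx 15.923$)
$0 \cdot 3 \left(S{\left(-1 \right)} + t\right) = 0 \cdot 3 \left(9 \left(-1\right) + \frac{207}{13}\right) = 0 \left(-9 + \frac{207}{13}\right) = 0 \cdot \frac{90}{13} = 0$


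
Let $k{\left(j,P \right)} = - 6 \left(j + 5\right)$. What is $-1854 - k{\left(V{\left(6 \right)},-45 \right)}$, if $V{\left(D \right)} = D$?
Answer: $-1788$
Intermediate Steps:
$k{\left(j,P \right)} = -30 - 6 j$ ($k{\left(j,P \right)} = - 6 \left(5 + j\right) = -30 - 6 j$)
$-1854 - k{\left(V{\left(6 \right)},-45 \right)} = -1854 - \left(-30 - 36\right) = -1854 - -66 = -1854 + 66 = -1788$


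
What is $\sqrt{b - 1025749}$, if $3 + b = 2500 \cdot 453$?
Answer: $2 \sqrt{26687} \approx 326.72$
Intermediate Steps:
$b = 1132497$ ($b = -3 + 2500 \cdot 453 = -3 + 1132500 = 1132497$)
$\sqrt{b - 1025749} = \sqrt{1132497 - 1025749} = \sqrt{106748} = 2 \sqrt{26687}$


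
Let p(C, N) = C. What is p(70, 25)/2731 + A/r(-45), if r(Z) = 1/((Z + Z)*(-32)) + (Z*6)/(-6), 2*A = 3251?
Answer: 12794084710/353940331 ≈ 36.148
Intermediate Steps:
A = 3251/2 (A = (½)*3251 = 3251/2 ≈ 1625.5)
r(Z) = -Z - 1/(64*Z) (r(Z) = -1/32/(2*Z) + (6*Z)*(-⅙) = (1/(2*Z))*(-1/32) - Z = -1/(64*Z) - Z = -Z - 1/(64*Z))
p(70, 25)/2731 + A/r(-45) = 70/2731 + 3251/(2*(-1*(-45) - 1/64/(-45))) = 70*(1/2731) + 3251/(2*(45 - 1/64*(-1/45))) = 70/2731 + 3251/(2*(45 + 1/2880)) = 70/2731 + 3251/(2*(129601/2880)) = 70/2731 + (3251/2)*(2880/129601) = 70/2731 + 4681440/129601 = 12794084710/353940331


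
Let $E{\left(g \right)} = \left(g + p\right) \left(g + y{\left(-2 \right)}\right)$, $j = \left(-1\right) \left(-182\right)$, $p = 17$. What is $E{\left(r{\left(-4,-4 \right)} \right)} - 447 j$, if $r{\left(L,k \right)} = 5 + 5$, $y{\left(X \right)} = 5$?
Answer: $-80949$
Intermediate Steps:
$r{\left(L,k \right)} = 10$
$j = 182$
$E{\left(g \right)} = \left(5 + g\right) \left(17 + g\right)$ ($E{\left(g \right)} = \left(g + 17\right) \left(g + 5\right) = \left(17 + g\right) \left(5 + g\right) = \left(5 + g\right) \left(17 + g\right)$)
$E{\left(r{\left(-4,-4 \right)} \right)} - 447 j = \left(85 + 10^{2} + 22 \cdot 10\right) - 81354 = \left(85 + 100 + 220\right) - 81354 = 405 - 81354 = -80949$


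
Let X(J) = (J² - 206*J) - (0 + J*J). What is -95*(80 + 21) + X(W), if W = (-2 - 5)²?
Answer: -19689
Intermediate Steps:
W = 49 (W = (-7)² = 49)
X(J) = -206*J (X(J) = (J² - 206*J) - (0 + J²) = (J² - 206*J) - J² = -206*J)
-95*(80 + 21) + X(W) = -95*(80 + 21) - 206*49 = -95*101 - 10094 = -1*9595 - 10094 = -9595 - 10094 = -19689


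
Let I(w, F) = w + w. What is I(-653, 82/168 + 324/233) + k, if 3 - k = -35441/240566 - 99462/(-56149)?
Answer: -17622262253985/13507540334 ≈ -1304.6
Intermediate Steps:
I(w, F) = 2*w
k = 18585422219/13507540334 (k = 3 - (-35441/240566 - 99462/(-56149)) = 3 - (-35441*1/240566 - 99462*(-1/56149)) = 3 - (-35441/240566 + 99462/56149) = 3 - 1*21937198783/13507540334 = 3 - 21937198783/13507540334 = 18585422219/13507540334 ≈ 1.3759)
I(-653, 82/168 + 324/233) + k = 2*(-653) + 18585422219/13507540334 = -1306 + 18585422219/13507540334 = -17622262253985/13507540334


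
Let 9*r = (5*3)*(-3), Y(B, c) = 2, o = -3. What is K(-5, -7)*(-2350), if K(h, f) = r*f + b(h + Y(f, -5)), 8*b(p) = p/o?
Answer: -330175/4 ≈ -82544.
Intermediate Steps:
r = -5 (r = ((5*3)*(-3))/9 = (15*(-3))/9 = (⅑)*(-45) = -5)
b(p) = -p/24 (b(p) = (p/(-3))/8 = (p*(-⅓))/8 = (-p/3)/8 = -p/24)
K(h, f) = -1/12 - 5*f - h/24 (K(h, f) = -5*f - (h + 2)/24 = -5*f - (2 + h)/24 = -5*f + (-1/12 - h/24) = -1/12 - 5*f - h/24)
K(-5, -7)*(-2350) = (-1/12 - 5*(-7) - 1/24*(-5))*(-2350) = (-1/12 + 35 + 5/24)*(-2350) = (281/8)*(-2350) = -330175/4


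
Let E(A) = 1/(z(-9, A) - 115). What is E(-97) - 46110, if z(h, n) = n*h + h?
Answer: -34536389/749 ≈ -46110.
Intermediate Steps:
z(h, n) = h + h*n (z(h, n) = h*n + h = h + h*n)
E(A) = 1/(-124 - 9*A) (E(A) = 1/(-9*(1 + A) - 115) = 1/((-9 - 9*A) - 115) = 1/(-124 - 9*A))
E(-97) - 46110 = -1/(124 + 9*(-97)) - 46110 = -1/(124 - 873) - 46110 = -1/(-749) - 46110 = -1*(-1/749) - 46110 = 1/749 - 46110 = -34536389/749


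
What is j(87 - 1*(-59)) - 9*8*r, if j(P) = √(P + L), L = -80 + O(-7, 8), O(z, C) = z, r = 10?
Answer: -720 + √59 ≈ -712.32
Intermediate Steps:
L = -87 (L = -80 - 7 = -87)
j(P) = √(-87 + P) (j(P) = √(P - 87) = √(-87 + P))
j(87 - 1*(-59)) - 9*8*r = √(-87 + (87 - 1*(-59))) - 9*8*10 = √(-87 + (87 + 59)) - 72*10 = √(-87 + 146) - 1*720 = √59 - 720 = -720 + √59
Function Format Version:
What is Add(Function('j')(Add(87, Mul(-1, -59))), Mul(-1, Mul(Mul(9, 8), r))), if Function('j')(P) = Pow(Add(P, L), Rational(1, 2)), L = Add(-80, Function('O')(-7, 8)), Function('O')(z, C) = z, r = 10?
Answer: Add(-720, Pow(59, Rational(1, 2))) ≈ -712.32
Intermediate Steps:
L = -87 (L = Add(-80, -7) = -87)
Function('j')(P) = Pow(Add(-87, P), Rational(1, 2)) (Function('j')(P) = Pow(Add(P, -87), Rational(1, 2)) = Pow(Add(-87, P), Rational(1, 2)))
Add(Function('j')(Add(87, Mul(-1, -59))), Mul(-1, Mul(Mul(9, 8), r))) = Add(Pow(Add(-87, Add(87, Mul(-1, -59))), Rational(1, 2)), Mul(-1, Mul(Mul(9, 8), 10))) = Add(Pow(Add(-87, Add(87, 59)), Rational(1, 2)), Mul(-1, Mul(72, 10))) = Add(Pow(Add(-87, 146), Rational(1, 2)), Mul(-1, 720)) = Add(Pow(59, Rational(1, 2)), -720) = Add(-720, Pow(59, Rational(1, 2)))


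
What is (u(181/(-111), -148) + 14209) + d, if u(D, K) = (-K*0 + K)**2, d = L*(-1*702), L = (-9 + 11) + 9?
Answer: 28391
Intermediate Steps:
L = 11 (L = 2 + 9 = 11)
d = -7722 (d = 11*(-1*702) = 11*(-702) = -7722)
u(D, K) = K**2 (u(D, K) = (0 + K)**2 = K**2)
(u(181/(-111), -148) + 14209) + d = ((-148)**2 + 14209) - 7722 = (21904 + 14209) - 7722 = 36113 - 7722 = 28391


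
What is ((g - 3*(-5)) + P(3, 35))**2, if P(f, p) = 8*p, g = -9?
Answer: 81796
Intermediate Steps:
((g - 3*(-5)) + P(3, 35))**2 = ((-9 - 3*(-5)) + 8*35)**2 = ((-9 + 15) + 280)**2 = (6 + 280)**2 = 286**2 = 81796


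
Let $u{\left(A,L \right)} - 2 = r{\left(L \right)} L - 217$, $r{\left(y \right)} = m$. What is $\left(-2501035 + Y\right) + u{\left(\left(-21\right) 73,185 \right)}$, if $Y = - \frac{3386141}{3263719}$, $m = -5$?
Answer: $- \frac{8166399474966}{3263719} \approx -2.5022 \cdot 10^{6}$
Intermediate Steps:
$r{\left(y \right)} = -5$
$Y = - \frac{3386141}{3263719}$ ($Y = \left(-3386141\right) \frac{1}{3263719} = - \frac{3386141}{3263719} \approx -1.0375$)
$u{\left(A,L \right)} = -215 - 5 L$ ($u{\left(A,L \right)} = 2 - \left(217 + 5 L\right) = -215 - 5 L$)
$\left(-2501035 + Y\right) + u{\left(\left(-21\right) 73,185 \right)} = \left(-2501035 - \frac{3386141}{3263719}\right) - 1140 = - \frac{8162678835306}{3263719} - 1140 = - \frac{8166399474966}{3263719}$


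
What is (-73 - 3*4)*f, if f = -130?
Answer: 11050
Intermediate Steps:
(-73 - 3*4)*f = (-73 - 3*4)*(-130) = (-73 - 12)*(-130) = -85*(-130) = 11050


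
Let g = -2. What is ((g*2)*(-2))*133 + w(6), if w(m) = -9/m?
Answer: 2125/2 ≈ 1062.5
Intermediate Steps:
((g*2)*(-2))*133 + w(6) = (-2*2*(-2))*133 - 9/6 = -4*(-2)*133 - 9*⅙ = 8*133 - 3/2 = 1064 - 3/2 = 2125/2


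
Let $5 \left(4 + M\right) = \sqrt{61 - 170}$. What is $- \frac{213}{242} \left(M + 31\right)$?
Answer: $- \frac{5751}{242} - \frac{213 i \sqrt{109}}{1210} \approx -23.764 - 1.8378 i$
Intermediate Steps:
$M = -4 + \frac{i \sqrt{109}}{5}$ ($M = -4 + \frac{\sqrt{61 - 170}}{5} = -4 + \frac{\sqrt{-109}}{5} = -4 + \frac{i \sqrt{109}}{5} \approx -4.0 + 2.0881 i$)
$- \frac{213}{242} \left(M + 31\right) = - \frac{213}{242} \left(\left(-4 + \frac{i \sqrt{109}}{5}\right) + 31\right) = \left(-213\right) \frac{1}{242} \left(27 + \frac{i \sqrt{109}}{5}\right) = - \frac{213 \left(27 + \frac{i \sqrt{109}}{5}\right)}{242} = - \frac{5751}{242} - \frac{213 i \sqrt{109}}{1210}$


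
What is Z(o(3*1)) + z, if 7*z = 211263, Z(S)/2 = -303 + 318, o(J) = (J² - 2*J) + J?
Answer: 211473/7 ≈ 30210.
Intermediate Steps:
o(J) = J² - J
Z(S) = 30 (Z(S) = 2*(-303 + 318) = 2*15 = 30)
z = 211263/7 (z = (⅐)*211263 = 211263/7 ≈ 30180.)
Z(o(3*1)) + z = 30 + 211263/7 = 211473/7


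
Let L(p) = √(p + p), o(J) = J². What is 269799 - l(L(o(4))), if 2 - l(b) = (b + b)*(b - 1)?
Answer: 269861 - 8*√2 ≈ 2.6985e+5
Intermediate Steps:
L(p) = √2*√p (L(p) = √(2*p) = √2*√p)
l(b) = 2 - 2*b*(-1 + b) (l(b) = 2 - (b + b)*(b - 1) = 2 - 2*b*(-1 + b))
269799 - l(L(o(4))) = 269799 - (2 - 2*(√2*√(4²))² + 2*(√2*√(4²))) = 269799 - (2 - 2*(√2*√16)² + 2*(√2*√16)) = 269799 - (2 - 2*(√2*4)² + 2*(√2*4)) = 269799 - (2 - 2*(4*√2)² + 2*(4*√2)) = 269799 - (2 - 2*32 + 8*√2) = 269799 - (2 - 64 + 8*√2) = 269799 - (-62 + 8*√2) = 269799 + (62 - 8*√2) = 269861 - 8*√2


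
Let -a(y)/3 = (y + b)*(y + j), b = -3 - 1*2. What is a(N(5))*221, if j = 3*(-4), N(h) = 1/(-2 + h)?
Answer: -108290/3 ≈ -36097.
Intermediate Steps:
b = -5 (b = -3 - 2 = -5)
j = -12
a(y) = -3*(-12 + y)*(-5 + y) (a(y) = -3*(y - 5)*(y - 12) = -3*(-5 + y)*(-12 + y) = -3*(-12 + y)*(-5 + y))
a(N(5))*221 = (-180 - 3/(-2 + 5)² + 51/(-2 + 5))*221 = (-180 - 3*(1/3)² + 51/3)*221 = (-180 - 3*(⅓)² + 51*(⅓))*221 = (-180 - 3*⅑ + 17)*221 = (-180 - ⅓ + 17)*221 = -490/3*221 = -108290/3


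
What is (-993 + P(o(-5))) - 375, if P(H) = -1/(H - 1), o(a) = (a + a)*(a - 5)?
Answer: -135433/99 ≈ -1368.0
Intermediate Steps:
o(a) = 2*a*(-5 + a) (o(a) = (2*a)*(-5 + a) = 2*a*(-5 + a))
P(H) = -1/(-1 + H)
(-993 + P(o(-5))) - 375 = (-993 - 1/(-1 + 2*(-5)*(-5 - 5))) - 375 = (-993 - 1/(-1 + 2*(-5)*(-10))) - 375 = (-993 - 1/(-1 + 100)) - 375 = (-993 - 1/99) - 375 = -98308/99 - 375 = -135433/99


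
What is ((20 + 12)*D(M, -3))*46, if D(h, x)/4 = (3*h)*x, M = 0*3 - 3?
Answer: 158976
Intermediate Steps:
M = -3 (M = 0 - 3 = -3)
D(h, x) = 12*h*x (D(h, x) = 4*((3*h)*x) = 4*(3*h*x) = 12*h*x)
((20 + 12)*D(M, -3))*46 = ((20 + 12)*(12*(-3)*(-3)))*46 = (32*108)*46 = 3456*46 = 158976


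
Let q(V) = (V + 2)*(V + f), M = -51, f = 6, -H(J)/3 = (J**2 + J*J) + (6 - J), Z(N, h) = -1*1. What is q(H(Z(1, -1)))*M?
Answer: -26775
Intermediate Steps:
Z(N, h) = -1
H(J) = -18 - 6*J**2 + 3*J (H(J) = -3*((J**2 + J*J) + (6 - J)) = -3*((J**2 + J**2) + (6 - J)) = -3*(2*J**2 + (6 - J)) = -3*(6 - J + 2*J**2) = -18 - 6*J**2 + 3*J)
q(V) = (2 + V)*(6 + V) (q(V) = (V + 2)*(V + 6) = (2 + V)*(6 + V))
q(H(Z(1, -1)))*M = (12 + (-18 - 6*(-1)**2 + 3*(-1))**2 + 8*(-18 - 6*(-1)**2 + 3*(-1)))*(-51) = (12 + (-18 - 6*1 - 3)**2 + 8*(-18 - 6*1 - 3))*(-51) = (12 + (-18 - 6 - 3)**2 + 8*(-18 - 6 - 3))*(-51) = (12 + (-27)**2 + 8*(-27))*(-51) = (12 + 729 - 216)*(-51) = 525*(-51) = -26775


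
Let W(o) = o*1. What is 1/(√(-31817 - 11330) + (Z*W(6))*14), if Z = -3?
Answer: -252/106651 - I*√43147/106651 ≈ -0.0023628 - 0.0019476*I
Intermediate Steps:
W(o) = o
1/(√(-31817 - 11330) + (Z*W(6))*14) = 1/(√(-31817 - 11330) - 3*6*14) = 1/(√(-43147) - 18*14) = 1/(I*√43147 - 252) = 1/(-252 + I*√43147)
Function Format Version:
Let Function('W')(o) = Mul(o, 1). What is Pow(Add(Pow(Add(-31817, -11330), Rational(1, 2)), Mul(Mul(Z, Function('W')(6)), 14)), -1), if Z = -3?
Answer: Add(Rational(-252, 106651), Mul(Rational(-1, 106651), I, Pow(43147, Rational(1, 2)))) ≈ Add(-0.0023628, Mul(-0.0019476, I))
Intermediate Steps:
Function('W')(o) = o
Pow(Add(Pow(Add(-31817, -11330), Rational(1, 2)), Mul(Mul(Z, Function('W')(6)), 14)), -1) = Pow(Add(Pow(Add(-31817, -11330), Rational(1, 2)), Mul(Mul(-3, 6), 14)), -1) = Pow(Add(Pow(-43147, Rational(1, 2)), Mul(-18, 14)), -1) = Pow(Add(Mul(I, Pow(43147, Rational(1, 2))), -252), -1) = Pow(Add(-252, Mul(I, Pow(43147, Rational(1, 2)))), -1)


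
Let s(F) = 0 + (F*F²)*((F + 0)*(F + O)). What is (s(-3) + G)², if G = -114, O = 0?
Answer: 127449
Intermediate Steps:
s(F) = F⁵ (s(F) = 0 + (F*F²)*((F + 0)*(F + 0)) = 0 + F³*(F*F) = 0 + F³*F² = 0 + F⁵ = F⁵)
(s(-3) + G)² = ((-3)⁵ - 114)² = (-243 - 114)² = (-357)² = 127449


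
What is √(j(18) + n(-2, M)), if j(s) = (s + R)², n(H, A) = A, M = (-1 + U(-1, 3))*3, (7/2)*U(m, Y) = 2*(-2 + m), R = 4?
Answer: √23317/7 ≈ 21.814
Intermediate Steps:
U(m, Y) = -8/7 + 4*m/7 (U(m, Y) = 2*(2*(-2 + m))/7 = 2*(-4 + 2*m)/7 = -8/7 + 4*m/7)
M = -57/7 (M = (-1 + (-8/7 + (4/7)*(-1)))*3 = (-1 + (-8/7 - 4/7))*3 = (-1 - 12/7)*3 = -19/7*3 = -57/7 ≈ -8.1429)
j(s) = (4 + s)² (j(s) = (s + 4)² = (4 + s)²)
√(j(18) + n(-2, M)) = √((4 + 18)² - 57/7) = √(22² - 57/7) = √(484 - 57/7) = √(3331/7) = √23317/7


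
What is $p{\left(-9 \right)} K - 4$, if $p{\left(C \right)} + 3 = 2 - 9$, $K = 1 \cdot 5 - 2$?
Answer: $-34$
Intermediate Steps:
$K = 3$ ($K = 5 - 2 = 3$)
$p{\left(C \right)} = -10$ ($p{\left(C \right)} = -3 + \left(2 - 9\right) = -3 - 7 = -10$)
$p{\left(-9 \right)} K - 4 = \left(-10\right) 3 - 4 = -30 - 4 = -34$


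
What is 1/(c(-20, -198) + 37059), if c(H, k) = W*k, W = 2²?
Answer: 1/36267 ≈ 2.7573e-5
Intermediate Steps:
W = 4
c(H, k) = 4*k
1/(c(-20, -198) + 37059) = 1/(4*(-198) + 37059) = 1/(-792 + 37059) = 1/36267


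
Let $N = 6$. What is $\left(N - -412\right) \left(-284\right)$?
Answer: $-118712$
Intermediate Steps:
$\left(N - -412\right) \left(-284\right) = \left(6 - -412\right) \left(-284\right) = \left(6 + 412\right) \left(-284\right) = 418 \left(-284\right) = -118712$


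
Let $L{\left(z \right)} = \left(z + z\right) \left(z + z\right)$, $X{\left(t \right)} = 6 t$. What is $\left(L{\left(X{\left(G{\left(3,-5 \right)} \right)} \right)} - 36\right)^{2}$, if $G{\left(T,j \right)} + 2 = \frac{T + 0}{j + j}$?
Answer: $\frac{329204736}{625} \approx 5.2673 \cdot 10^{5}$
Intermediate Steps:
$G{\left(T,j \right)} = -2 + \frac{T}{2 j}$ ($G{\left(T,j \right)} = -2 + \frac{T + 0}{j + j} = -2 + \frac{T}{2 j}$)
$L{\left(z \right)} = 4 z^{2}$ ($L{\left(z \right)} = 2 z 2 z = 4 z^{2}$)
$\left(L{\left(X{\left(G{\left(3,-5 \right)} \right)} \right)} - 36\right)^{2} = \left(4 \left(6 \left(-2 + \frac{1}{2} \cdot 3 \frac{1}{-5}\right)\right)^{2} - 36\right)^{2} = \left(4 \left(6 \left(-2 + \frac{1}{2} \cdot 3 \left(- \frac{1}{5}\right)\right)\right)^{2} - 36\right)^{2} = \left(4 \left(6 \left(-2 - \frac{3}{10}\right)\right)^{2} - 36\right)^{2} = \left(4 \left(6 \left(- \frac{23}{10}\right)\right)^{2} - 36\right)^{2} = \left(4 \left(- \frac{69}{5}\right)^{2} - 36\right)^{2} = \left(4 \cdot \frac{4761}{25} - 36\right)^{2} = \left(\frac{19044}{25} - 36\right)^{2} = \left(\frac{18144}{25}\right)^{2} = \frac{329204736}{625}$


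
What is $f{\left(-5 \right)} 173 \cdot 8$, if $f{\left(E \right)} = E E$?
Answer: $34600$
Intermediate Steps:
$f{\left(E \right)} = E^{2}$
$f{\left(-5 \right)} 173 \cdot 8 = \left(-5\right)^{2} \cdot 173 \cdot 8 = 25 \cdot 1384 = 34600$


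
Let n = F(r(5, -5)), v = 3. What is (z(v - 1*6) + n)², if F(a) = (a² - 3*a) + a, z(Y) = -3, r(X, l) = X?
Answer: 144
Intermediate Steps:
F(a) = a² - 2*a
n = 15 (n = 5*(-2 + 5) = 5*3 = 15)
(z(v - 1*6) + n)² = (-3 + 15)² = 12² = 144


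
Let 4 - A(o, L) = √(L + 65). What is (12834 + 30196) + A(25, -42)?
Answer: 43034 - √23 ≈ 43029.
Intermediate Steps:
A(o, L) = 4 - √(65 + L) (A(o, L) = 4 - √(L + 65) = 4 - √(65 + L))
(12834 + 30196) + A(25, -42) = (12834 + 30196) + (4 - √(65 - 42)) = 43030 + (4 - √23) = 43034 - √23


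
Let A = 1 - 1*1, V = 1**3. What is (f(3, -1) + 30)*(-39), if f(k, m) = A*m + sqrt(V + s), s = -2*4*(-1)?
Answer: -1287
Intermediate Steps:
s = 8 (s = -8*(-1) = 8)
V = 1
A = 0 (A = 1 - 1 = 0)
f(k, m) = 3 (f(k, m) = 0*m + sqrt(1 + 8) = 0 + sqrt(9) = 0 + 3 = 3)
(f(3, -1) + 30)*(-39) = (3 + 30)*(-39) = 33*(-39) = -1287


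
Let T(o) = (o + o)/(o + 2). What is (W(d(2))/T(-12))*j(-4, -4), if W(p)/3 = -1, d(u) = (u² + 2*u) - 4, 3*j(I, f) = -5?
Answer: 25/12 ≈ 2.0833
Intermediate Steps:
j(I, f) = -5/3 (j(I, f) = (⅓)*(-5) = -5/3)
d(u) = -4 + u² + 2*u
T(o) = 2*o/(2 + o) (T(o) = (2*o)/(2 + o) = 2*o/(2 + o))
W(p) = -3 (W(p) = 3*(-1) = -3)
(W(d(2))/T(-12))*j(-4, -4) = -3/(2*(-12)/(2 - 12))*(-5/3) = -3/(2*(-12)/(-10))*(-5/3) = -3/(2*(-12)*(-⅒))*(-5/3) = -3/12/5*(-5/3) = -3*5/12*(-5/3) = -5/4*(-5/3) = 25/12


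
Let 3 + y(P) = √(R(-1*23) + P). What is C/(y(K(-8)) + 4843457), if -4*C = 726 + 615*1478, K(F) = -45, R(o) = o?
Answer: -1995503048/42498272917 + 824*I*√17/42498272917 ≈ -0.046955 + 7.9943e-8*I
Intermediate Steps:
y(P) = -3 + √(-23 + P) (y(P) = -3 + √(-1*23 + P) = -3 + √(-23 + P))
C = -227424 (C = -(726 + 615*1478)/4 = -(726 + 908970)/4 = -¼*909696 = -227424)
C/(y(K(-8)) + 4843457) = -227424/((-3 + √(-23 - 45)) + 4843457) = -227424/((-3 + √(-68)) + 4843457) = -227424/((-3 + 2*I*√17) + 4843457) = -227424/(4843454 + 2*I*√17)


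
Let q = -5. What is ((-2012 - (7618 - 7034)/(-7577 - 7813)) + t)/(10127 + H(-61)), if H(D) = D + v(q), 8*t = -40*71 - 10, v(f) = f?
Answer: -72893567/309677580 ≈ -0.23539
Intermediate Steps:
t = -1425/4 (t = (-40*71 - 10)/8 = (-2840 - 10)/8 = (⅛)*(-2850) = -1425/4 ≈ -356.25)
H(D) = -5 + D (H(D) = D - 5 = -5 + D)
((-2012 - (7618 - 7034)/(-7577 - 7813)) + t)/(10127 + H(-61)) = ((-2012 - (7618 - 7034)/(-7577 - 7813)) - 1425/4)/(10127 + (-5 - 61)) = ((-2012 - 584/(-15390)) - 1425/4)/(10127 - 66) = ((-2012 - 584*(-1)/15390) - 1425/4)/10061 = ((-2012 - 1*(-292/7695)) - 1425/4)*(1/10061) = ((-2012 + 292/7695) - 1425/4)*(1/10061) = (-15482048/7695 - 1425/4)*(1/10061) = -72893567/30780*1/10061 = -72893567/309677580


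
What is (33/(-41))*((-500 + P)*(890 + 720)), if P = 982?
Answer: -25608660/41 ≈ -6.2460e+5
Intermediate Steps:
(33/(-41))*((-500 + P)*(890 + 720)) = (33/(-41))*((-500 + 982)*(890 + 720)) = (33*(-1/41))*(482*1610) = -33/41*776020 = -25608660/41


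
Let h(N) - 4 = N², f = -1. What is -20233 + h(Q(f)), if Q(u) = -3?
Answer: -20220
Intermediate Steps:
h(N) = 4 + N²
-20233 + h(Q(f)) = -20233 + (4 + (-3)²) = -20233 + (4 + 9) = -20233 + 13 = -20220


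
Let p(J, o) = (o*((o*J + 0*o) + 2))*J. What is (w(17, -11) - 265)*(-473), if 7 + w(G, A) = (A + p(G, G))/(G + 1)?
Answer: -18728908/9 ≈ -2.0810e+6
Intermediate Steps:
p(J, o) = J*o*(2 + J*o) (p(J, o) = (o*((J*o + 0) + 2))*J = (o*(J*o + 2))*J = (o*(2 + J*o))*J = J*o*(2 + J*o))
w(G, A) = -7 + (A + G²*(2 + G²))/(1 + G) (w(G, A) = -7 + (A + G*G*(2 + G*G))/(G + 1) = -7 + (A + G*G*(2 + G²))/(1 + G) = -7 + (A + G²*(2 + G²))/(1 + G))
(w(17, -11) - 265)*(-473) = ((-7 - 11 - 7*17 + 17²*(2 + 17²))/(1 + 17) - 265)*(-473) = ((-7 - 11 - 119 + 289*(2 + 289))/18 - 265)*(-473) = ((-7 - 11 - 119 + 289*291)/18 - 265)*(-473) = ((-7 - 11 - 119 + 84099)/18 - 265)*(-473) = ((1/18)*83962 - 265)*(-473) = (41981/9 - 265)*(-473) = (39596/9)*(-473) = -18728908/9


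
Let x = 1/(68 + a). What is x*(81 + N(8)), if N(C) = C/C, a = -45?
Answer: 82/23 ≈ 3.5652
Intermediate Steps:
x = 1/23 (x = 1/(68 - 45) = 1/23 ≈ 0.043478)
N(C) = 1
x*(81 + N(8)) = (81 + 1)/23 = (1/23)*82 = 82/23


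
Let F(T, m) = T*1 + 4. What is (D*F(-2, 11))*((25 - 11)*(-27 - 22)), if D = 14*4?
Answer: -76832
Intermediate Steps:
F(T, m) = 4 + T (F(T, m) = T + 4 = 4 + T)
D = 56
(D*F(-2, 11))*((25 - 11)*(-27 - 22)) = (56*(4 - 2))*((25 - 11)*(-27 - 22)) = (56*2)*(14*(-49)) = 112*(-686) = -76832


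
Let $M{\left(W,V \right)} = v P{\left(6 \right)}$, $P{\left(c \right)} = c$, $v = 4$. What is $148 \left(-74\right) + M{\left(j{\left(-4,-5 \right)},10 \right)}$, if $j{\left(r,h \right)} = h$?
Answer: $-10928$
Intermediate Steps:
$M{\left(W,V \right)} = 24$ ($M{\left(W,V \right)} = 4 \cdot 6 = 24$)
$148 \left(-74\right) + M{\left(j{\left(-4,-5 \right)},10 \right)} = 148 \left(-74\right) + 24 = -10952 + 24 = -10928$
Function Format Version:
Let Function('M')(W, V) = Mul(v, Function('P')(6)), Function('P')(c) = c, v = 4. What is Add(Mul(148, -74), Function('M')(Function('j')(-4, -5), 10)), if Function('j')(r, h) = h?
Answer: -10928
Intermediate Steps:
Function('M')(W, V) = 24 (Function('M')(W, V) = Mul(4, 6) = 24)
Add(Mul(148, -74), Function('M')(Function('j')(-4, -5), 10)) = Add(Mul(148, -74), 24) = Add(-10952, 24) = -10928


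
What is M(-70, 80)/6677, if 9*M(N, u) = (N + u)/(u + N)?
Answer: 1/60093 ≈ 1.6641e-5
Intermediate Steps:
M(N, u) = 1/9 (M(N, u) = ((N + u)/(u + N))/9 = ((N + u)/(N + u))/9 = (1/9)*1 = 1/9)
M(-70, 80)/6677 = (1/9)/6677 = (1/9)*(1/6677) = 1/60093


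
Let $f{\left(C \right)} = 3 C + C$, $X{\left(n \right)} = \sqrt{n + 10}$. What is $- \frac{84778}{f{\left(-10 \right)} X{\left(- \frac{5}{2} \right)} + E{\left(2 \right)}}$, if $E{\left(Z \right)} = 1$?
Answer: $\frac{84778}{11999} + \frac{1695560 \sqrt{30}}{11999} \approx 781.04$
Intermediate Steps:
$X{\left(n \right)} = \sqrt{10 + n}$
$f{\left(C \right)} = 4 C$
$- \frac{84778}{f{\left(-10 \right)} X{\left(- \frac{5}{2} \right)} + E{\left(2 \right)}} = - \frac{84778}{4 \left(-10\right) \sqrt{10 - \frac{5}{2}} + 1} = - \frac{84778}{- 40 \sqrt{10 - \frac{5}{2}} + 1} = - \frac{84778}{- 40 \sqrt{\frac{15}{2}} + 1} = - \frac{84778}{- 40 \frac{\sqrt{30}}{2} + 1} = - \frac{84778}{- 20 \sqrt{30} + 1} = - \frac{84778}{1 - 20 \sqrt{30}}$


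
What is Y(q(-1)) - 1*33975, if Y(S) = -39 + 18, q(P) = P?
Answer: -33996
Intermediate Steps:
Y(S) = -21
Y(q(-1)) - 1*33975 = -21 - 1*33975 = -21 - 33975 = -33996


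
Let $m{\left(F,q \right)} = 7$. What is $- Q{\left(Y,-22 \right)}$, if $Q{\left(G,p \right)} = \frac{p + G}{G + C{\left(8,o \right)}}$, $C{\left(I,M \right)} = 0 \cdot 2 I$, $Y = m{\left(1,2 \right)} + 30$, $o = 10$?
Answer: $- \frac{15}{37} \approx -0.40541$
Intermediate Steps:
$Y = 37$ ($Y = 7 + 30 = 37$)
$C{\left(I,M \right)} = 0$ ($C{\left(I,M \right)} = 0 I = 0$)
$Q{\left(G,p \right)} = \frac{G + p}{G}$ ($Q{\left(G,p \right)} = \frac{p + G}{G + 0} = \frac{G + p}{G}$)
$- Q{\left(Y,-22 \right)} = - \frac{37 - 22}{37} = - \frac{15}{37}$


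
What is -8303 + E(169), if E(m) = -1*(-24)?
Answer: -8279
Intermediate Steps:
E(m) = 24
-8303 + E(169) = -8303 + 24 = -8279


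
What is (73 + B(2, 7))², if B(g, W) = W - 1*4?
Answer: 5776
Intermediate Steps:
B(g, W) = -4 + W (B(g, W) = W - 4 = -4 + W)
(73 + B(2, 7))² = (73 + (-4 + 7))² = (73 + 3)² = 76² = 5776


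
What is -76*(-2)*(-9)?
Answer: -1368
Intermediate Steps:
-76*(-2)*(-9) = -38*(-4)*(-9) = 152*(-9) = -1368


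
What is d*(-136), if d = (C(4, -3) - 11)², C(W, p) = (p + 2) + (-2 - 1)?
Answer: -30600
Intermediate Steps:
C(W, p) = -1 + p (C(W, p) = (2 + p) - 3 = -1 + p)
d = 225 (d = ((-1 - 3) - 11)² = (-4 - 11)² = (-15)² = 225)
d*(-136) = 225*(-136) = -30600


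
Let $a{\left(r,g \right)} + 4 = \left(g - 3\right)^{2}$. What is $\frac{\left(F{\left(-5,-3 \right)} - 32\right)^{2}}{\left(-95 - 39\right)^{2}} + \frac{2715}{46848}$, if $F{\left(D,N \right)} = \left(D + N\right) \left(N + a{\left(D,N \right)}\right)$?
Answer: $\frac{276155729}{70100224} \approx 3.9394$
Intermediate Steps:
$a{\left(r,g \right)} = -4 + \left(-3 + g\right)^{2}$ ($a{\left(r,g \right)} = -4 + \left(g - 3\right)^{2} = -4 + \left(-3 + g\right)^{2}$)
$F{\left(D,N \right)} = \left(D + N\right) \left(-4 + N + \left(-3 + N\right)^{2}\right)$ ($F{\left(D,N \right)} = \left(D + N\right) \left(N + \left(-4 + \left(-3 + N\right)^{2}\right)\right) = \left(D + N\right) \left(-4 + N + \left(-3 + N\right)^{2}\right)$)
$\frac{\left(F{\left(-5,-3 \right)} - 32\right)^{2}}{\left(-95 - 39\right)^{2}} + \frac{2715}{46848} = \frac{\left(\left(\left(-3\right)^{2} - -15 - 5 \left(-4 + \left(-3 - 3\right)^{2}\right) - 3 \left(-4 + \left(-3 - 3\right)^{2}\right)\right) - 32\right)^{2}}{\left(-95 - 39\right)^{2}} + \frac{2715}{46848} = \frac{\left(\left(9 + 15 - 5 \left(-4 + \left(-6\right)^{2}\right) - 3 \left(-4 + \left(-6\right)^{2}\right)\right) - 32\right)^{2}}{\left(-134\right)^{2}} + 2715 \cdot \frac{1}{46848} = \frac{\left(\left(9 + 15 - 5 \left(-4 + 36\right) - 3 \left(-4 + 36\right)\right) - 32\right)^{2}}{17956} + \frac{905}{15616} = \left(\left(9 + 15 - 160 - 96\right) - 32\right)^{2} \cdot \frac{1}{17956} + \frac{905}{15616} = \left(-232 - 32\right)^{2} \cdot \frac{1}{17956} + \frac{905}{15616} = \left(-264\right)^{2} \cdot \frac{1}{17956} + \frac{905}{15616} = 69696 \cdot \frac{1}{17956} + \frac{905}{15616} = \frac{17424}{4489} + \frac{905}{15616} = \frac{276155729}{70100224}$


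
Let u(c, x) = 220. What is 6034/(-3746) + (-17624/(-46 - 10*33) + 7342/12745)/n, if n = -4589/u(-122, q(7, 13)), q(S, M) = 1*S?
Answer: -4001013421747/1029730386191 ≈ -3.8855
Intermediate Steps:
q(S, M) = S
n = -4589/220 ≈ -20.859
6034/(-3746) + (-17624/(-46 - 10*33) + 7342/12745)/n = 6034/(-3746) + (-17624/(-46 - 10*33) + 7342/12745)/(-4589/220) = 6034*(-1/3746) + (-17624/(-46 - 330) + 7342*(1/12745))*(-220/4589) = -3017/1873 + (-17624/(-376) + 7342/12745)*(-220/4589) = -3017/1873 + (-17624*(-1/376) + 7342/12745)*(-220/4589) = -3017/1873 + (2203/47 + 7342/12745)*(-220/4589) = -3017/1873 + (28422309/599015)*(-220/4589) = -3017/1873 - 1250581596/549775967 = -4001013421747/1029730386191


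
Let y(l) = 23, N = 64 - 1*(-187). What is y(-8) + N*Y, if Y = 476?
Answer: 119499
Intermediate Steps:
N = 251 (N = 64 + 187 = 251)
y(-8) + N*Y = 23 + 251*476 = 23 + 119476 = 119499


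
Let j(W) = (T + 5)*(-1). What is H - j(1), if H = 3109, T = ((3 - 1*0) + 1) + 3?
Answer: 3121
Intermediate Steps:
T = 7 (T = ((3 + 0) + 1) + 3 = (3 + 1) + 3 = 4 + 3 = 7)
j(W) = -12 (j(W) = (7 + 5)*(-1) = 12*(-1) = -12)
H - j(1) = 3109 - 1*(-12) = 3109 + 12 = 3121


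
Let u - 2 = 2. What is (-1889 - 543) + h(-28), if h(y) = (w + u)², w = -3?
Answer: -2431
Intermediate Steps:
u = 4 (u = 2 + 2 = 4)
h(y) = 1 (h(y) = (-3 + 4)² = 1² = 1)
(-1889 - 543) + h(-28) = (-1889 - 543) + 1 = -2432 + 1 = -2431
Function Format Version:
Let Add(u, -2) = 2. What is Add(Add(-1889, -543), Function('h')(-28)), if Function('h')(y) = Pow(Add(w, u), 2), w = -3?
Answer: -2431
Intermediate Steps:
u = 4 (u = Add(2, 2) = 4)
Function('h')(y) = 1 (Function('h')(y) = Pow(Add(-3, 4), 2) = Pow(1, 2) = 1)
Add(Add(-1889, -543), Function('h')(-28)) = Add(Add(-1889, -543), 1) = Add(-2432, 1) = -2431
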